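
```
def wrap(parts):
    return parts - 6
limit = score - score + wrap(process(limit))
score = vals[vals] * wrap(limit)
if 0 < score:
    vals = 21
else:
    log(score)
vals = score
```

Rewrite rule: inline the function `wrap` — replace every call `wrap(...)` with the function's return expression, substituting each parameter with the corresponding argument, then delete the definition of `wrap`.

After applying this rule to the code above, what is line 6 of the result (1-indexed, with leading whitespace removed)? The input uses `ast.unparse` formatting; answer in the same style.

log(score)

Transformed code:
limit = score - score + (process(limit) - 6)
score = vals[vals] * (limit - 6)
if 0 < score:
    vals = 21
else:
    log(score)
vals = score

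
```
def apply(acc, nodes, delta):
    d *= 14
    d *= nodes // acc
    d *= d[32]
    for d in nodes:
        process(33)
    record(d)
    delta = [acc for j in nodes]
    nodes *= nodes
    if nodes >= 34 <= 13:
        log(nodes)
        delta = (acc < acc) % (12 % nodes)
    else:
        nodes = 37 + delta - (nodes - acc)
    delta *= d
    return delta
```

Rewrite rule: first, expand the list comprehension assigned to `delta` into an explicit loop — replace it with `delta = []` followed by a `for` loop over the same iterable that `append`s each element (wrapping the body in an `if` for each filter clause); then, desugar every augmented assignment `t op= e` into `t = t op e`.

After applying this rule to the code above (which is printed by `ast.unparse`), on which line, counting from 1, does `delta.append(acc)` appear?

Transformed code:
def apply(acc, nodes, delta):
    d = d * 14
    d = d * (nodes // acc)
    d = d * d[32]
    for d in nodes:
        process(33)
    record(d)
    delta = []
    for j in nodes:
        delta.append(acc)
    nodes = nodes * nodes
    if nodes >= 34 <= 13:
        log(nodes)
        delta = (acc < acc) % (12 % nodes)
    else:
        nodes = 37 + delta - (nodes - acc)
    delta = delta * d
    return delta

10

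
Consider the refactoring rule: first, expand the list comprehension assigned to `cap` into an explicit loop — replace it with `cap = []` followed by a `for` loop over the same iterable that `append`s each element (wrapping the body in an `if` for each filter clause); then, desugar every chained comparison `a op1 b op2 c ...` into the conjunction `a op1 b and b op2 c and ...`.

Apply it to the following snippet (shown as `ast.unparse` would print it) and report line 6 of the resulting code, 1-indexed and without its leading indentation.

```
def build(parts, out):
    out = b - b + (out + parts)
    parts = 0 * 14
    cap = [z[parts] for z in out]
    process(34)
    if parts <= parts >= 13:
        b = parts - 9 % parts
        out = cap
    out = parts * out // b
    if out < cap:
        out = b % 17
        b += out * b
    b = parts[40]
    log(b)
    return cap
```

Transformed code:
def build(parts, out):
    out = b - b + (out + parts)
    parts = 0 * 14
    cap = []
    for z in out:
        cap.append(z[parts])
    process(34)
    if parts <= parts and parts >= 13:
        b = parts - 9 % parts
        out = cap
    out = parts * out // b
    if out < cap:
        out = b % 17
        b += out * b
    b = parts[40]
    log(b)
    return cap

cap.append(z[parts])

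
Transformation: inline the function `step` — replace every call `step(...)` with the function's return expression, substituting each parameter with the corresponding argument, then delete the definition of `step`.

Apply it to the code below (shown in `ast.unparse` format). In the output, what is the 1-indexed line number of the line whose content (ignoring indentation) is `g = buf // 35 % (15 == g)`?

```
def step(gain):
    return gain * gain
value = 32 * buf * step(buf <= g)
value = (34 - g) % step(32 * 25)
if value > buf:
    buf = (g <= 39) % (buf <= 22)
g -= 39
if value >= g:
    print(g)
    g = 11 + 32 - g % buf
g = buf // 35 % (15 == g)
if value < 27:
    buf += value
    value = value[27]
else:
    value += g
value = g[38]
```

Transformed code:
value = 32 * buf * ((buf <= g) * (buf <= g))
value = (34 - g) % (32 * 25 * (32 * 25))
if value > buf:
    buf = (g <= 39) % (buf <= 22)
g -= 39
if value >= g:
    print(g)
    g = 11 + 32 - g % buf
g = buf // 35 % (15 == g)
if value < 27:
    buf += value
    value = value[27]
else:
    value += g
value = g[38]

9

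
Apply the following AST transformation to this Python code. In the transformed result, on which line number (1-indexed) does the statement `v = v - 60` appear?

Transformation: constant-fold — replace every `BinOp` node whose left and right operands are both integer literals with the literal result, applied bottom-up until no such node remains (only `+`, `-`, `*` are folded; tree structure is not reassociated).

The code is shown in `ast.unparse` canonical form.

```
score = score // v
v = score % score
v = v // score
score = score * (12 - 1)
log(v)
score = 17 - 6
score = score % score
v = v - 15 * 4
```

Transformed code:
score = score // v
v = score % score
v = v // score
score = score * 11
log(v)
score = 11
score = score % score
v = v - 60

8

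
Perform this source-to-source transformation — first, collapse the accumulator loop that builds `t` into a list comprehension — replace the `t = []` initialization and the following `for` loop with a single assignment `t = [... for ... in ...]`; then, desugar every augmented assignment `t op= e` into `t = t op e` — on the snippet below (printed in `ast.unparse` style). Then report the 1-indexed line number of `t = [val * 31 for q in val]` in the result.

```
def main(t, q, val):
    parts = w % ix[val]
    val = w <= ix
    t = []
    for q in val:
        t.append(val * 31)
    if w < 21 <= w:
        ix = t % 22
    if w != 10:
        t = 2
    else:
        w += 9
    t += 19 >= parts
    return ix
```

4

Transformed code:
def main(t, q, val):
    parts = w % ix[val]
    val = w <= ix
    t = [val * 31 for q in val]
    if w < 21 <= w:
        ix = t % 22
    if w != 10:
        t = 2
    else:
        w = w + 9
    t = t + (19 >= parts)
    return ix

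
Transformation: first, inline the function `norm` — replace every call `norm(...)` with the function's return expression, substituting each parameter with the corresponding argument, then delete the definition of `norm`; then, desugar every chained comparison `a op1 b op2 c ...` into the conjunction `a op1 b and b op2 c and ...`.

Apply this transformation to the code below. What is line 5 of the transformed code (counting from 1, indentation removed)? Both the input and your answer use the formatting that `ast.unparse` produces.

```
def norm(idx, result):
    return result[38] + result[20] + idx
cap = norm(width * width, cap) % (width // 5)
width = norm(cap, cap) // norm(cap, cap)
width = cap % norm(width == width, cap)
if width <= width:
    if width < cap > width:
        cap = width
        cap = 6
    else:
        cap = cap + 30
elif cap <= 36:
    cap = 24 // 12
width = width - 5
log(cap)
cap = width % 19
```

Transformed code:
cap = (cap[38] + cap[20] + width * width) % (width // 5)
width = (cap[38] + cap[20] + cap) // (cap[38] + cap[20] + cap)
width = cap % (cap[38] + cap[20] + (width == width))
if width <= width:
    if width < cap and cap > width:
        cap = width
        cap = 6
    else:
        cap = cap + 30
elif cap <= 36:
    cap = 24 // 12
width = width - 5
log(cap)
cap = width % 19

if width < cap and cap > width:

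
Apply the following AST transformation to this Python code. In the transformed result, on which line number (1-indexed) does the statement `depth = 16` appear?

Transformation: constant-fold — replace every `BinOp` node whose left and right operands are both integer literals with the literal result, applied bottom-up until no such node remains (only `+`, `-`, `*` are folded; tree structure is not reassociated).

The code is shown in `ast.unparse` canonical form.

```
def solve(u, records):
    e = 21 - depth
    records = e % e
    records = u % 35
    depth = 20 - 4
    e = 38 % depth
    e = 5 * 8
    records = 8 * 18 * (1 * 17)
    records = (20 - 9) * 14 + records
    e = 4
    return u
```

5

Transformed code:
def solve(u, records):
    e = 21 - depth
    records = e % e
    records = u % 35
    depth = 16
    e = 38 % depth
    e = 40
    records = 2448
    records = 154 + records
    e = 4
    return u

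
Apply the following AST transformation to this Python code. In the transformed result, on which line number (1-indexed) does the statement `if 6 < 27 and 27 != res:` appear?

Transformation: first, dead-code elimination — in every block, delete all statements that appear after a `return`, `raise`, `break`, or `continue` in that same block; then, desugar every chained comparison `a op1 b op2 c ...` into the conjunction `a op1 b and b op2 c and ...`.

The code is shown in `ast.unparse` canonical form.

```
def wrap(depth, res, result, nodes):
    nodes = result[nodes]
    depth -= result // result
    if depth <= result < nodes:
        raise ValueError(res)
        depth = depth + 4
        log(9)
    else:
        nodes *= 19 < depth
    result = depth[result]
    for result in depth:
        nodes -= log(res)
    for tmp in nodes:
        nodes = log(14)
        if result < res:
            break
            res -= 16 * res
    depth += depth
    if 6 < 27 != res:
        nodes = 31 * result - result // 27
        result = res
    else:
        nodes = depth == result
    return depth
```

16

Transformed code:
def wrap(depth, res, result, nodes):
    nodes = result[nodes]
    depth -= result // result
    if depth <= result and result < nodes:
        raise ValueError(res)
    else:
        nodes *= 19 < depth
    result = depth[result]
    for result in depth:
        nodes -= log(res)
    for tmp in nodes:
        nodes = log(14)
        if result < res:
            break
    depth += depth
    if 6 < 27 and 27 != res:
        nodes = 31 * result - result // 27
        result = res
    else:
        nodes = depth == result
    return depth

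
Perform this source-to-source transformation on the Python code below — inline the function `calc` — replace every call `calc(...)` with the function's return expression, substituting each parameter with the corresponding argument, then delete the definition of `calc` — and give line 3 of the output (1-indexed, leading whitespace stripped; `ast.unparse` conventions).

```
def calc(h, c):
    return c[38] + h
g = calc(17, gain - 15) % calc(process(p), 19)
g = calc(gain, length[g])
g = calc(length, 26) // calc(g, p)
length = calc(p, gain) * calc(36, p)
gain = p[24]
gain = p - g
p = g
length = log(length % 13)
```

Transformed code:
g = ((gain - 15)[38] + 17) % (19[38] + process(p))
g = length[g][38] + gain
g = (26[38] + length) // (p[38] + g)
length = (gain[38] + p) * (p[38] + 36)
gain = p[24]
gain = p - g
p = g
length = log(length % 13)

g = (26[38] + length) // (p[38] + g)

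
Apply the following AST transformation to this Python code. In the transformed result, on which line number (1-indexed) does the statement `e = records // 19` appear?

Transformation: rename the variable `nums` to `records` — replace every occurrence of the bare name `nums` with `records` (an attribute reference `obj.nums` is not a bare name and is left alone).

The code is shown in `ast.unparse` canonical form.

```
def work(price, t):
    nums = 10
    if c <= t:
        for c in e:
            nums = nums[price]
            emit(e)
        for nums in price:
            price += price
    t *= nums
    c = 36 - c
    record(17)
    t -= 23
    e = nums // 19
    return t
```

13

Transformed code:
def work(price, t):
    records = 10
    if c <= t:
        for c in e:
            records = records[price]
            emit(e)
        for records in price:
            price += price
    t *= records
    c = 36 - c
    record(17)
    t -= 23
    e = records // 19
    return t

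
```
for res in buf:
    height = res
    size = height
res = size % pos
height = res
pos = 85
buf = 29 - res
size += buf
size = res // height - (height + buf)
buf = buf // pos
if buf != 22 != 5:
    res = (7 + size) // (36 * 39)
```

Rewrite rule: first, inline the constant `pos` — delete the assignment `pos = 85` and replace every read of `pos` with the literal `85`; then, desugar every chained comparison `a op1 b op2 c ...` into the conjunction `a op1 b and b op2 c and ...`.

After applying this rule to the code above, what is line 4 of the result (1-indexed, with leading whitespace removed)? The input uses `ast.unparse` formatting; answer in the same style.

res = size % 85

Transformed code:
for res in buf:
    height = res
    size = height
res = size % 85
height = res
buf = 29 - res
size += buf
size = res // height - (height + buf)
buf = buf // 85
if buf != 22 and 22 != 5:
    res = (7 + size) // (36 * 39)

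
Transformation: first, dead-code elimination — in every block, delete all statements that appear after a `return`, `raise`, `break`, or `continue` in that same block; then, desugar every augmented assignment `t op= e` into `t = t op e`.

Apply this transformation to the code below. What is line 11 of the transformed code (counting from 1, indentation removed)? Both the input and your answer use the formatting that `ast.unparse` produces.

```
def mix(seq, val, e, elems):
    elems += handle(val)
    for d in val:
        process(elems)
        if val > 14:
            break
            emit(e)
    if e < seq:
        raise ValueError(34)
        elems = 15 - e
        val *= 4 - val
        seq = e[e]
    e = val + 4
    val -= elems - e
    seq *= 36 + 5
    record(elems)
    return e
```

seq = seq * (36 + 5)

Transformed code:
def mix(seq, val, e, elems):
    elems = elems + handle(val)
    for d in val:
        process(elems)
        if val > 14:
            break
    if e < seq:
        raise ValueError(34)
    e = val + 4
    val = val - (elems - e)
    seq = seq * (36 + 5)
    record(elems)
    return e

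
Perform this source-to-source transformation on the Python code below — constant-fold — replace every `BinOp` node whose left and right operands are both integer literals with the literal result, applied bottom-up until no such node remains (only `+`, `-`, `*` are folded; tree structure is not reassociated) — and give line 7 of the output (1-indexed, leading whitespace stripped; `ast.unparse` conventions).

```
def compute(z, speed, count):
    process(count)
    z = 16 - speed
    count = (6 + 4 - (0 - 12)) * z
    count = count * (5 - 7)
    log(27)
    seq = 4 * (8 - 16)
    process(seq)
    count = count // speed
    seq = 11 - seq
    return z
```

Transformed code:
def compute(z, speed, count):
    process(count)
    z = 16 - speed
    count = 22 * z
    count = count * -2
    log(27)
    seq = -32
    process(seq)
    count = count // speed
    seq = 11 - seq
    return z

seq = -32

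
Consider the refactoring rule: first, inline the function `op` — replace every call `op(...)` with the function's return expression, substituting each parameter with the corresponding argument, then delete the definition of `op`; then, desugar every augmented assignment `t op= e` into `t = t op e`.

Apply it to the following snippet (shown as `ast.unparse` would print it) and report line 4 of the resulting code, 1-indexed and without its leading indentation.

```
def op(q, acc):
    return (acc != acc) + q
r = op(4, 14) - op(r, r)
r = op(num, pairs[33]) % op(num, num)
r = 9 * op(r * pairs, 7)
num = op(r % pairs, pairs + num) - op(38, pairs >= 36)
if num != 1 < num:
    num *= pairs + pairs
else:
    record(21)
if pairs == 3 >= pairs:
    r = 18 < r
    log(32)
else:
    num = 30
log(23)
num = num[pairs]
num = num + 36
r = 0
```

Transformed code:
r = (14 != 14) + 4 - ((r != r) + r)
r = ((pairs[33] != pairs[33]) + num) % ((num != num) + num)
r = 9 * ((7 != 7) + r * pairs)
num = (pairs + num != pairs + num) + r % pairs - (((pairs >= 36) != (pairs >= 36)) + 38)
if num != 1 < num:
    num = num * (pairs + pairs)
else:
    record(21)
if pairs == 3 >= pairs:
    r = 18 < r
    log(32)
else:
    num = 30
log(23)
num = num[pairs]
num = num + 36
r = 0

num = (pairs + num != pairs + num) + r % pairs - (((pairs >= 36) != (pairs >= 36)) + 38)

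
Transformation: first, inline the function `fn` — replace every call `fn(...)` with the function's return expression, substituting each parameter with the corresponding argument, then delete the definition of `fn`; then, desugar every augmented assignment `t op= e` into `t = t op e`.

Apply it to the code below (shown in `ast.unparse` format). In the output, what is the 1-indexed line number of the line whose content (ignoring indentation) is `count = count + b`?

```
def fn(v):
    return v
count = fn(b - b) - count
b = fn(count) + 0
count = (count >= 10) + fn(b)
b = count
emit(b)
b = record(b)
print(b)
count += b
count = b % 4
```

Transformed code:
count = b - b - count
b = count + 0
count = (count >= 10) + b
b = count
emit(b)
b = record(b)
print(b)
count = count + b
count = b % 4

8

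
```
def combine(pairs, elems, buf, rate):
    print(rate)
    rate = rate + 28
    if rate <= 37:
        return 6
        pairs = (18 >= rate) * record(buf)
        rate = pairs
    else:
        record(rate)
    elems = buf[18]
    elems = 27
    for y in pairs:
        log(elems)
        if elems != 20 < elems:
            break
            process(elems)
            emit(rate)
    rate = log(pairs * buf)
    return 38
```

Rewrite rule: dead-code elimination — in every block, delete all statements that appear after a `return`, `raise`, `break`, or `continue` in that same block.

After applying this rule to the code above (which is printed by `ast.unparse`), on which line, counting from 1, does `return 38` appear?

Transformed code:
def combine(pairs, elems, buf, rate):
    print(rate)
    rate = rate + 28
    if rate <= 37:
        return 6
    else:
        record(rate)
    elems = buf[18]
    elems = 27
    for y in pairs:
        log(elems)
        if elems != 20 < elems:
            break
    rate = log(pairs * buf)
    return 38

15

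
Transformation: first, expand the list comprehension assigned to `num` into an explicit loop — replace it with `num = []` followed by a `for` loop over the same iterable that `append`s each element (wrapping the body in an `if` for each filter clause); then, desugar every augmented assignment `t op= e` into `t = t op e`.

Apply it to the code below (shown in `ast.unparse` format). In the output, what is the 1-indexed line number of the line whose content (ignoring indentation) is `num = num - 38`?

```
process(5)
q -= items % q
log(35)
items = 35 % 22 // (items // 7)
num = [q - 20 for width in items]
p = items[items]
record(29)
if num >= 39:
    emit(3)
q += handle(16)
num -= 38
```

Transformed code:
process(5)
q = q - items % q
log(35)
items = 35 % 22 // (items // 7)
num = []
for width in items:
    num.append(q - 20)
p = items[items]
record(29)
if num >= 39:
    emit(3)
q = q + handle(16)
num = num - 38

13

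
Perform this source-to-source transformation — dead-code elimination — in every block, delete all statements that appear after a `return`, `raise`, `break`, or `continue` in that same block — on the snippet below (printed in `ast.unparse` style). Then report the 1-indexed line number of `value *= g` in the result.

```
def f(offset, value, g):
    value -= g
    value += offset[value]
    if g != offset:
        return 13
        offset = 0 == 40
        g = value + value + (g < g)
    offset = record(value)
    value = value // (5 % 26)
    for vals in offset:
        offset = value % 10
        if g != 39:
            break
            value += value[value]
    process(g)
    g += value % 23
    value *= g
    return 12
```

14

Transformed code:
def f(offset, value, g):
    value -= g
    value += offset[value]
    if g != offset:
        return 13
    offset = record(value)
    value = value // (5 % 26)
    for vals in offset:
        offset = value % 10
        if g != 39:
            break
    process(g)
    g += value % 23
    value *= g
    return 12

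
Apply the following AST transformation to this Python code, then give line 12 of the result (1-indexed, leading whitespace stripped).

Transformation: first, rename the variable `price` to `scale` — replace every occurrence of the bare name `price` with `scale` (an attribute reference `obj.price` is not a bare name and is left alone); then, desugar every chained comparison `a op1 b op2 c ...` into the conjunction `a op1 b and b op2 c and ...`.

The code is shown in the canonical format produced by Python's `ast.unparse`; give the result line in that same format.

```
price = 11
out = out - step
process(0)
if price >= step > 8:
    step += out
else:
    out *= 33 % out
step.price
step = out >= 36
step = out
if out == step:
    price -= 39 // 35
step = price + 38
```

Transformed code:
scale = 11
out = out - step
process(0)
if scale >= step and step > 8:
    step += out
else:
    out *= 33 % out
step.price
step = out >= 36
step = out
if out == step:
    scale -= 39 // 35
step = scale + 38

scale -= 39 // 35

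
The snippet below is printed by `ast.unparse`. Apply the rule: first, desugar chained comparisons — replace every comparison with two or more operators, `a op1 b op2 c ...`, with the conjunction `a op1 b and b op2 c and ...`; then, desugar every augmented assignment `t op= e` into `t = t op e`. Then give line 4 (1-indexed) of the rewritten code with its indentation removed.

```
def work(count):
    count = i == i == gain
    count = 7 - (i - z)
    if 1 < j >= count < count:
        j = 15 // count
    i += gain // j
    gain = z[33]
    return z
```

Transformed code:
def work(count):
    count = i == i and i == gain
    count = 7 - (i - z)
    if 1 < j and j >= count and (count < count):
        j = 15 // count
    i = i + gain // j
    gain = z[33]
    return z

if 1 < j and j >= count and (count < count):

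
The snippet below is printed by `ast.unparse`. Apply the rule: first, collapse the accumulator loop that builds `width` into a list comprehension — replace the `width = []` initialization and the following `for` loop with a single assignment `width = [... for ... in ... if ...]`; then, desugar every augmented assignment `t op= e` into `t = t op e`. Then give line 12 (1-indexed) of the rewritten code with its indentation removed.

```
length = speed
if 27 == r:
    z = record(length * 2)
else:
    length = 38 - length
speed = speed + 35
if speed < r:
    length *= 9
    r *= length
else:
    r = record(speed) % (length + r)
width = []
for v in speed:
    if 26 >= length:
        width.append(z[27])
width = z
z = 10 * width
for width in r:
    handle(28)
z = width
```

width = [z[27] for v in speed if 26 >= length]

Transformed code:
length = speed
if 27 == r:
    z = record(length * 2)
else:
    length = 38 - length
speed = speed + 35
if speed < r:
    length = length * 9
    r = r * length
else:
    r = record(speed) % (length + r)
width = [z[27] for v in speed if 26 >= length]
width = z
z = 10 * width
for width in r:
    handle(28)
z = width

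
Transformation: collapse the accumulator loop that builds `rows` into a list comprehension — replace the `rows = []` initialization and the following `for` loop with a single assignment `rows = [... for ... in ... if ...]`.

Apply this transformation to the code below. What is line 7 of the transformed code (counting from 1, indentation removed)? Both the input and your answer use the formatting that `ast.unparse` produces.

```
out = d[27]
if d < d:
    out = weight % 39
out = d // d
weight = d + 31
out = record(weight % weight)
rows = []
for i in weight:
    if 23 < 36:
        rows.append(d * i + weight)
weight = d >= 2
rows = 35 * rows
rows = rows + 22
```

rows = [d * i + weight for i in weight if 23 < 36]

Transformed code:
out = d[27]
if d < d:
    out = weight % 39
out = d // d
weight = d + 31
out = record(weight % weight)
rows = [d * i + weight for i in weight if 23 < 36]
weight = d >= 2
rows = 35 * rows
rows = rows + 22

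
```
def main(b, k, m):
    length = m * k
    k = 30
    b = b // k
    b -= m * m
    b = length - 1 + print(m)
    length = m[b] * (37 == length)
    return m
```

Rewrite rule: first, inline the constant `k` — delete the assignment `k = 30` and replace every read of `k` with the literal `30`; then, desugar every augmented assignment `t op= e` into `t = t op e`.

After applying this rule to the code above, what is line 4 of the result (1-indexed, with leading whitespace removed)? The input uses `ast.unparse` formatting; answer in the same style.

Transformed code:
def main(b, k, m):
    length = m * 30
    b = b // 30
    b = b - m * m
    b = length - 1 + print(m)
    length = m[b] * (37 == length)
    return m

b = b - m * m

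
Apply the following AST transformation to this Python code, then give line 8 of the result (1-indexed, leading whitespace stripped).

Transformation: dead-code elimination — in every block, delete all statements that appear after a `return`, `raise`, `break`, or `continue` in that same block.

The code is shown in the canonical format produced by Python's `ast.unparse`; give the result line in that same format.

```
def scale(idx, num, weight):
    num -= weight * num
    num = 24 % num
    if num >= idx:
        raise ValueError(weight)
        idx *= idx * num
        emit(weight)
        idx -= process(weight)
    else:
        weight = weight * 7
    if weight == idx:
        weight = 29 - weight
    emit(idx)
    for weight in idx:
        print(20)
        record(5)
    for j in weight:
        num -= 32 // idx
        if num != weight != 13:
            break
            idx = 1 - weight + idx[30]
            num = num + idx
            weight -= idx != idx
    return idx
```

if weight == idx:

Transformed code:
def scale(idx, num, weight):
    num -= weight * num
    num = 24 % num
    if num >= idx:
        raise ValueError(weight)
    else:
        weight = weight * 7
    if weight == idx:
        weight = 29 - weight
    emit(idx)
    for weight in idx:
        print(20)
        record(5)
    for j in weight:
        num -= 32 // idx
        if num != weight != 13:
            break
    return idx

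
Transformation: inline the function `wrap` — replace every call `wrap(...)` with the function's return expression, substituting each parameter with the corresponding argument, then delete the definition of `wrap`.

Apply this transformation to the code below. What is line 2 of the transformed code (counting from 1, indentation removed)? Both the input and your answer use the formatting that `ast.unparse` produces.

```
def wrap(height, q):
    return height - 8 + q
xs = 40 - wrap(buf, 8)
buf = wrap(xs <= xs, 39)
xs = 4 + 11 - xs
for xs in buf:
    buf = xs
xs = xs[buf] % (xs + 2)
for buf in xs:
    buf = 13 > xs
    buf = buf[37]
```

buf = (xs <= xs) - 8 + 39

Transformed code:
xs = 40 - (buf - 8 + 8)
buf = (xs <= xs) - 8 + 39
xs = 4 + 11 - xs
for xs in buf:
    buf = xs
xs = xs[buf] % (xs + 2)
for buf in xs:
    buf = 13 > xs
    buf = buf[37]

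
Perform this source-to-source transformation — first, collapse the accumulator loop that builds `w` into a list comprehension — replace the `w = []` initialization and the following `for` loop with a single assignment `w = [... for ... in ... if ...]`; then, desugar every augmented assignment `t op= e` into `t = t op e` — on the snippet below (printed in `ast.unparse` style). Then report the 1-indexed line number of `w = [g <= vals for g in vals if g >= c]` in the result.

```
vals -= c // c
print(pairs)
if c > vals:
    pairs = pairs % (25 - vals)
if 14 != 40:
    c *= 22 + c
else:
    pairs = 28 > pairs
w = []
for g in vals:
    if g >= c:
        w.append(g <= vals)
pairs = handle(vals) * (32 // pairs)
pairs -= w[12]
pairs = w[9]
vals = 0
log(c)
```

9

Transformed code:
vals = vals - c // c
print(pairs)
if c > vals:
    pairs = pairs % (25 - vals)
if 14 != 40:
    c = c * (22 + c)
else:
    pairs = 28 > pairs
w = [g <= vals for g in vals if g >= c]
pairs = handle(vals) * (32 // pairs)
pairs = pairs - w[12]
pairs = w[9]
vals = 0
log(c)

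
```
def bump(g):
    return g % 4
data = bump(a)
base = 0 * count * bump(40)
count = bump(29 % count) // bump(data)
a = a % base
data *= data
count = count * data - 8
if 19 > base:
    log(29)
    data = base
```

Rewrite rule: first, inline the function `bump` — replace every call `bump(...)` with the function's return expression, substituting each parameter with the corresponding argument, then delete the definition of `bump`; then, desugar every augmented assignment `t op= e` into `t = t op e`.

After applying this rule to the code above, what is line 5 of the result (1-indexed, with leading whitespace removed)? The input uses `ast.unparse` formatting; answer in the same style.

data = data * data

Transformed code:
data = a % 4
base = 0 * count * (40 % 4)
count = 29 % count % 4 // (data % 4)
a = a % base
data = data * data
count = count * data - 8
if 19 > base:
    log(29)
    data = base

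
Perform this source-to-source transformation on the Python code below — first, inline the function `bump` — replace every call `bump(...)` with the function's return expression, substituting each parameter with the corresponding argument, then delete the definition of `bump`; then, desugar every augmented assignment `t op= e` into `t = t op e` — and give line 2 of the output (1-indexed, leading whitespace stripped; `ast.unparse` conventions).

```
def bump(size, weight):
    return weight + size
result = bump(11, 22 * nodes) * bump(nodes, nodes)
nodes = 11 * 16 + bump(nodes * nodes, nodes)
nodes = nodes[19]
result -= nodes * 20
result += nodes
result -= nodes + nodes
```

nodes = 11 * 16 + (nodes + nodes * nodes)

Transformed code:
result = (22 * nodes + 11) * (nodes + nodes)
nodes = 11 * 16 + (nodes + nodes * nodes)
nodes = nodes[19]
result = result - nodes * 20
result = result + nodes
result = result - (nodes + nodes)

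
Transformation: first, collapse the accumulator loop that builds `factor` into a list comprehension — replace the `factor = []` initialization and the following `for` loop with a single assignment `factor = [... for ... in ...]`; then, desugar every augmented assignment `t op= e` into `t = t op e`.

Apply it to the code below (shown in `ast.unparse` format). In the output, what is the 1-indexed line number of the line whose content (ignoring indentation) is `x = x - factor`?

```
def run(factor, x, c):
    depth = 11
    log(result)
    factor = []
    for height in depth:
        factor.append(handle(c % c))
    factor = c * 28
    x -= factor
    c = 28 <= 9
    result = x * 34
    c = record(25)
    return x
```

Transformed code:
def run(factor, x, c):
    depth = 11
    log(result)
    factor = [handle(c % c) for height in depth]
    factor = c * 28
    x = x - factor
    c = 28 <= 9
    result = x * 34
    c = record(25)
    return x

6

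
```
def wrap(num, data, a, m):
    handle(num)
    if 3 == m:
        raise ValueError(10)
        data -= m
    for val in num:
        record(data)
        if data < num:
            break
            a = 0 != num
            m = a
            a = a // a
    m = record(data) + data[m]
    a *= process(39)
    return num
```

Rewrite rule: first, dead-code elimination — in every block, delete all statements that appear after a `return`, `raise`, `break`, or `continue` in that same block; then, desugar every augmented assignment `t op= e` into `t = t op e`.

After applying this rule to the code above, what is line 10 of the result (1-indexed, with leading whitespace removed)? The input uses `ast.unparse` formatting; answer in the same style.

a = a * process(39)

Transformed code:
def wrap(num, data, a, m):
    handle(num)
    if 3 == m:
        raise ValueError(10)
    for val in num:
        record(data)
        if data < num:
            break
    m = record(data) + data[m]
    a = a * process(39)
    return num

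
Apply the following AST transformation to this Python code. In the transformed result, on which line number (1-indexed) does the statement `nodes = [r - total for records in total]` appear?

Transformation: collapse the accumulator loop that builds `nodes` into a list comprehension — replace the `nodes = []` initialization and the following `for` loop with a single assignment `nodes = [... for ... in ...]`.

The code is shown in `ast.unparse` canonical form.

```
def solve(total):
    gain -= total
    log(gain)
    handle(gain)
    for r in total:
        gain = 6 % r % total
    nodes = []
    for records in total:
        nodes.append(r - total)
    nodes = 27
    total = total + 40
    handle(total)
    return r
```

Transformed code:
def solve(total):
    gain -= total
    log(gain)
    handle(gain)
    for r in total:
        gain = 6 % r % total
    nodes = [r - total for records in total]
    nodes = 27
    total = total + 40
    handle(total)
    return r

7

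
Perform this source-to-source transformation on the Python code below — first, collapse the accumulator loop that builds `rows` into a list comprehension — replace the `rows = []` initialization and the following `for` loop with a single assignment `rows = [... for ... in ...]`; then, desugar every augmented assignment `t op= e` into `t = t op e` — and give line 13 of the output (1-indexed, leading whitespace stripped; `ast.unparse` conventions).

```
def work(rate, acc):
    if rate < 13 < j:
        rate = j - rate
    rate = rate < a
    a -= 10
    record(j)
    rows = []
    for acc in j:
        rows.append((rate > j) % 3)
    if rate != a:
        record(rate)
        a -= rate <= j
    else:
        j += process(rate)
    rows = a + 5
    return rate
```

Transformed code:
def work(rate, acc):
    if rate < 13 < j:
        rate = j - rate
    rate = rate < a
    a = a - 10
    record(j)
    rows = [(rate > j) % 3 for acc in j]
    if rate != a:
        record(rate)
        a = a - (rate <= j)
    else:
        j = j + process(rate)
    rows = a + 5
    return rate

rows = a + 5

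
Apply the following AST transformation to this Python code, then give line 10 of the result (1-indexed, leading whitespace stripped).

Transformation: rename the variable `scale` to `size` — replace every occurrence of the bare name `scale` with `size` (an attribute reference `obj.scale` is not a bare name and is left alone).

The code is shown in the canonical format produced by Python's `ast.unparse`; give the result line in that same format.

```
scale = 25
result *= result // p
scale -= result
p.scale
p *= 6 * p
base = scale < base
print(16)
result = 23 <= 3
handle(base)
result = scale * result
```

Transformed code:
size = 25
result *= result // p
size -= result
p.scale
p *= 6 * p
base = size < base
print(16)
result = 23 <= 3
handle(base)
result = size * result

result = size * result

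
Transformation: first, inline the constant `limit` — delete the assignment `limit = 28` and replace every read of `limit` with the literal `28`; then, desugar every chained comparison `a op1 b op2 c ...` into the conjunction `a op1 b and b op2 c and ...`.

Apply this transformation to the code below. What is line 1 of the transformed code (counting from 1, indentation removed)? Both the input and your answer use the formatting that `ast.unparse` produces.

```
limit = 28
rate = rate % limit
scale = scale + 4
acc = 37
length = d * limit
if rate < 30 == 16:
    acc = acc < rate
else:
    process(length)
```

rate = rate % 28

Transformed code:
rate = rate % 28
scale = scale + 4
acc = 37
length = d * 28
if rate < 30 and 30 == 16:
    acc = acc < rate
else:
    process(length)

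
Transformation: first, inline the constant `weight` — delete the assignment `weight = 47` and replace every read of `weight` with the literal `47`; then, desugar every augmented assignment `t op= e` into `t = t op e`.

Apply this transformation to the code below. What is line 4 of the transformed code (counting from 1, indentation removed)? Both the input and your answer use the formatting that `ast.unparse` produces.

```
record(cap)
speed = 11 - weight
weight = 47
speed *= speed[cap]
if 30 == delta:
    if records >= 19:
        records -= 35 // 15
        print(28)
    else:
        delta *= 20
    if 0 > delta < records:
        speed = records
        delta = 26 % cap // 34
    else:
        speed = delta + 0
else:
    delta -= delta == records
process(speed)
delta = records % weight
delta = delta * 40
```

Transformed code:
record(cap)
speed = 11 - 47
speed = speed * speed[cap]
if 30 == delta:
    if records >= 19:
        records = records - 35 // 15
        print(28)
    else:
        delta = delta * 20
    if 0 > delta < records:
        speed = records
        delta = 26 % cap // 34
    else:
        speed = delta + 0
else:
    delta = delta - (delta == records)
process(speed)
delta = records % 47
delta = delta * 40

if 30 == delta:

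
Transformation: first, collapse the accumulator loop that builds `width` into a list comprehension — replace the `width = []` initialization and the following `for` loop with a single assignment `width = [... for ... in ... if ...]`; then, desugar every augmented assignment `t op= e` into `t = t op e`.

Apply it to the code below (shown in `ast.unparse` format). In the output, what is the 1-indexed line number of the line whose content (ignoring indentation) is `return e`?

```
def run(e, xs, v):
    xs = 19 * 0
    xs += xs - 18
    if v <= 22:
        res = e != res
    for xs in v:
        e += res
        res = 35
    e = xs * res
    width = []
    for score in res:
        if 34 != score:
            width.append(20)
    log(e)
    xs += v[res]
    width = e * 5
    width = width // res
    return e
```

Transformed code:
def run(e, xs, v):
    xs = 19 * 0
    xs = xs + (xs - 18)
    if v <= 22:
        res = e != res
    for xs in v:
        e = e + res
        res = 35
    e = xs * res
    width = [20 for score in res if 34 != score]
    log(e)
    xs = xs + v[res]
    width = e * 5
    width = width // res
    return e

15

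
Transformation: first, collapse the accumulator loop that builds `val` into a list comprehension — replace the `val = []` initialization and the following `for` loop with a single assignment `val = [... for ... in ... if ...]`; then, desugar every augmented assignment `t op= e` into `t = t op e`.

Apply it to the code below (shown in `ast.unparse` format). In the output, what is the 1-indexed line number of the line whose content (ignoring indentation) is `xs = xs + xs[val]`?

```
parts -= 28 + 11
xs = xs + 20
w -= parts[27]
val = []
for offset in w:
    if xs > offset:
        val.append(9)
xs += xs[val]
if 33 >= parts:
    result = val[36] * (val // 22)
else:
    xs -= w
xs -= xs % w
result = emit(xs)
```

Transformed code:
parts = parts - (28 + 11)
xs = xs + 20
w = w - parts[27]
val = [9 for offset in w if xs > offset]
xs = xs + xs[val]
if 33 >= parts:
    result = val[36] * (val // 22)
else:
    xs = xs - w
xs = xs - xs % w
result = emit(xs)

5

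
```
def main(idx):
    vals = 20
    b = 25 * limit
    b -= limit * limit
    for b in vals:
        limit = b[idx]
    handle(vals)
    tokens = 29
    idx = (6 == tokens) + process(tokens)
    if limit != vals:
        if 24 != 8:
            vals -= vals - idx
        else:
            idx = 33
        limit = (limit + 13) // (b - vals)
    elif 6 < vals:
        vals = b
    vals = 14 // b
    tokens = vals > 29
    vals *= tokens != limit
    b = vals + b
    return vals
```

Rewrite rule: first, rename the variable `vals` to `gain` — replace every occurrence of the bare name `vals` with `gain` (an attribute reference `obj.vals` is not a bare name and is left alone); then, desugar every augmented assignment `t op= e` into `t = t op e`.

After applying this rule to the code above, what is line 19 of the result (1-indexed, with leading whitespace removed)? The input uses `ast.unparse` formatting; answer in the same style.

Transformed code:
def main(idx):
    gain = 20
    b = 25 * limit
    b = b - limit * limit
    for b in gain:
        limit = b[idx]
    handle(gain)
    tokens = 29
    idx = (6 == tokens) + process(tokens)
    if limit != gain:
        if 24 != 8:
            gain = gain - (gain - idx)
        else:
            idx = 33
        limit = (limit + 13) // (b - gain)
    elif 6 < gain:
        gain = b
    gain = 14 // b
    tokens = gain > 29
    gain = gain * (tokens != limit)
    b = gain + b
    return gain

tokens = gain > 29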